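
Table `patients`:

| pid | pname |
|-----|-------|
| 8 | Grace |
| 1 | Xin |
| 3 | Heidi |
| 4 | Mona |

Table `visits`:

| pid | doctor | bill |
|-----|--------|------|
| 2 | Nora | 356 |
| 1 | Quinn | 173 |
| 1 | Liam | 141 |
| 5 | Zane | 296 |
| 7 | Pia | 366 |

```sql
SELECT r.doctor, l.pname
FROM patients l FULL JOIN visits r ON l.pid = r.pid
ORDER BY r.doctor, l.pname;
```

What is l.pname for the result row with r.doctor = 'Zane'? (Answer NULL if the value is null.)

NULL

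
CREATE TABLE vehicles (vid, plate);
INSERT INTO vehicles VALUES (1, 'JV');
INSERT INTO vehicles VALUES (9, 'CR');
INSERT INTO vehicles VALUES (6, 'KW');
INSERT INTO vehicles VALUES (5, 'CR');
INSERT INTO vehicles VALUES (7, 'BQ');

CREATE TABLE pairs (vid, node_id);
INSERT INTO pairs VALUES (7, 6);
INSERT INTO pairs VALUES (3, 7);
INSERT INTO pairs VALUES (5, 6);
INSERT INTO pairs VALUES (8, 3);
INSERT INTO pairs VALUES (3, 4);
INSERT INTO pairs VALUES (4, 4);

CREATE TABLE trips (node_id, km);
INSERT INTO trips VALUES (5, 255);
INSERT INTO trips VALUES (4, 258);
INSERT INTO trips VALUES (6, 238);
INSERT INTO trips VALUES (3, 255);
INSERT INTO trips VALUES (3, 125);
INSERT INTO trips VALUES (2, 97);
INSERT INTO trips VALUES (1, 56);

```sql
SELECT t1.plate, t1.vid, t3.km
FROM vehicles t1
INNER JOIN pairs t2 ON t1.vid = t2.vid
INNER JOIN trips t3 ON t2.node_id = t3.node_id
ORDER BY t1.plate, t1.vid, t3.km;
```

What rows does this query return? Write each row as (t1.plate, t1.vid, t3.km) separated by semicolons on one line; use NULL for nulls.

(BQ, 7, 238); (CR, 5, 238)

Step 1 — t1 INNER JOIN t2 on vid → 2 row(s).
Then INNER JOIN `trips t3` on node_id: keep only rows whose t2.node_id appears in t3.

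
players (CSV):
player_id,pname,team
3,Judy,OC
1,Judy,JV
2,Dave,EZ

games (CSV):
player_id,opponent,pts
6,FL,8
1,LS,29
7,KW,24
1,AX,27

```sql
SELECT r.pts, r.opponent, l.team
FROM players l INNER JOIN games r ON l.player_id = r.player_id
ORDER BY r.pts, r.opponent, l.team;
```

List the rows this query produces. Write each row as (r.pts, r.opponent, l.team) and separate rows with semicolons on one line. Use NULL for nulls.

INNER JOIN keeps only pairs where the ON condition holds.
Matching on l.player_id = r.player_id.
- l[0] player_id=3 → no match; dropped.
- l[1] player_id=1 → 2 match(es) in r → 2 row(s).
- l[2] player_id=2 → no match; dropped.
After projecting and ordering:
r.pts | r.opponent | l.team
27 | AX | JV
29 | LS | JV

(27, AX, JV); (29, LS, JV)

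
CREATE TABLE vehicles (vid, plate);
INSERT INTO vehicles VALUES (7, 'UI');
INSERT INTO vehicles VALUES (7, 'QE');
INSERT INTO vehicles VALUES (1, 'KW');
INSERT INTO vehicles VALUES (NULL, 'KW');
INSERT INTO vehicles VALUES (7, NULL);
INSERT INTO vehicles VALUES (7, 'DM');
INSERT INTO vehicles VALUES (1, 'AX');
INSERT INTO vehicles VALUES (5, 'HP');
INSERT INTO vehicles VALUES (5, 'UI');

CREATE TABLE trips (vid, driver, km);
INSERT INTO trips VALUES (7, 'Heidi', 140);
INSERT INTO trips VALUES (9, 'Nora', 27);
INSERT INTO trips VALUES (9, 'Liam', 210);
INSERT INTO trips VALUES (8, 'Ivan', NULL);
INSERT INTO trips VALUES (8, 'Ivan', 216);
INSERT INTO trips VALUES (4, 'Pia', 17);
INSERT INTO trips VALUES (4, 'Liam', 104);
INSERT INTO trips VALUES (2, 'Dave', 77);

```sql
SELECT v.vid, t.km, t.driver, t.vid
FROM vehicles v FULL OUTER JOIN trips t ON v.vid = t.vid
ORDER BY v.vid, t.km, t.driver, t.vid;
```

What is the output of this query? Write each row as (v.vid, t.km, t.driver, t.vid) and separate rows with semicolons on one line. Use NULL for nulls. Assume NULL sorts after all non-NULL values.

(1, NULL, NULL, NULL); (1, NULL, NULL, NULL); (5, NULL, NULL, NULL); (5, NULL, NULL, NULL); (7, 140, Heidi, 7); (7, 140, Heidi, 7); (7, 140, Heidi, 7); (7, 140, Heidi, 7); (NULL, 17, Pia, 4); (NULL, 27, Nora, 9); (NULL, 77, Dave, 2); (NULL, 104, Liam, 4); (NULL, 210, Liam, 9); (NULL, 216, Ivan, 8); (NULL, NULL, Ivan, 8); (NULL, NULL, NULL, NULL)

FULL OUTER JOIN keeps every row from both sides; unmatched rows get NULL for the other side's columns.
Matching on v.vid = t.vid. A NULL in a compared column never satisfies the condition.
- v (vid=7) pairs with 1 row(s) of t.
- v (vid=7) pairs with 1 row(s) of t.
- v (vid=1) has no partner → padded with NULL.
- v (vid=NULL) has no partner → padded with NULL.
- v (vid=7) pairs with 1 row(s) of t.
- v (vid=7) pairs with 1 row(s) of t.
- v (vid=1) has no partner → padded with NULL.
- v (vid=5) has no partner → padded with NULL.
- v (vid=5) has no partner → padded with NULL.
- plus 7 unmatched t row(s), each kept with NULL v columns.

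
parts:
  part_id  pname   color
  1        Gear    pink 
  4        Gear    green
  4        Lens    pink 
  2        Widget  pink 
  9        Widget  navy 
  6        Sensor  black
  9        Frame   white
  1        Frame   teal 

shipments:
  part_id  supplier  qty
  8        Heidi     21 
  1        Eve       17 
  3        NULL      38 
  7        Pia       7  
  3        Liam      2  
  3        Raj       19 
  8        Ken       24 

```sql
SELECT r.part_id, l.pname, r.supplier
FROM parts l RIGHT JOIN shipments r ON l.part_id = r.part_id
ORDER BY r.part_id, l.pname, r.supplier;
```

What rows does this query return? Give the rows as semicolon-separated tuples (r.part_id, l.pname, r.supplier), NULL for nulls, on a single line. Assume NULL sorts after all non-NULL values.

RIGHT JOIN keeps every row from `shipments`; unmatched rows get NULL for `parts`'s columns.
Matching on l.part_id = r.part_id.
- l (part_id=1) pairs with 1 row(s) of r.
- l (part_id=4) has no partner in r.
- l (part_id=4) has no partner in r.
- l (part_id=2) has no partner in r.
- l (part_id=9) has no partner in r.
- l (part_id=6) has no partner in r.
- l (part_id=9) has no partner in r.
- l (part_id=1) pairs with 1 row(s) of r.
- 6 r row(s) had no l match → kept, l columns NULL.
After projecting and ordering:
r.part_id | l.pname | r.supplier
1 | Frame | Eve
1 | Gear | Eve
3 | NULL | Liam
3 | NULL | Raj
3 | NULL | NULL
7 | NULL | Pia
8 | NULL | Heidi
8 | NULL | Ken

(1, Frame, Eve); (1, Gear, Eve); (3, NULL, Liam); (3, NULL, Raj); (3, NULL, NULL); (7, NULL, Pia); (8, NULL, Heidi); (8, NULL, Ken)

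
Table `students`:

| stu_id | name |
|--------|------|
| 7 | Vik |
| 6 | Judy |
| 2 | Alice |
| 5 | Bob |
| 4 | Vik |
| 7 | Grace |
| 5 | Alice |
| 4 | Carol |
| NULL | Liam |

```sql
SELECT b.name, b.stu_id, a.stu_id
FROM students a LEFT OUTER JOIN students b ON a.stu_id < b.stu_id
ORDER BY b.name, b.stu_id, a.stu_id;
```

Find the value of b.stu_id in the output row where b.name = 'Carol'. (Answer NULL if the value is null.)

4

LEFT JOIN keeps every row from `students a`; unmatched rows get NULL for `students b`'s columns.
Matching on a.stu_id < b.stu_id. A NULL in a compared column never satisfies the condition.
- stu_id=7: no b row matches, row kept with b columns NULL.
- stu_id=6: 2 matching b row(s), so 2 row(s) emitted.
- stu_id=2: 7 matching b row(s), so 7 row(s) emitted.
- stu_id=5: 3 matching b row(s), so 3 row(s) emitted.
- stu_id=4: 5 matching b row(s), so 5 row(s) emitted.
- stu_id=7: no b row matches, row kept with b columns NULL.
- stu_id=5: 3 matching b row(s), so 3 row(s) emitted.
- stu_id=4: 5 matching b row(s), so 5 row(s) emitted.
- stu_id=NULL: no b row matches, row kept with b columns NULL.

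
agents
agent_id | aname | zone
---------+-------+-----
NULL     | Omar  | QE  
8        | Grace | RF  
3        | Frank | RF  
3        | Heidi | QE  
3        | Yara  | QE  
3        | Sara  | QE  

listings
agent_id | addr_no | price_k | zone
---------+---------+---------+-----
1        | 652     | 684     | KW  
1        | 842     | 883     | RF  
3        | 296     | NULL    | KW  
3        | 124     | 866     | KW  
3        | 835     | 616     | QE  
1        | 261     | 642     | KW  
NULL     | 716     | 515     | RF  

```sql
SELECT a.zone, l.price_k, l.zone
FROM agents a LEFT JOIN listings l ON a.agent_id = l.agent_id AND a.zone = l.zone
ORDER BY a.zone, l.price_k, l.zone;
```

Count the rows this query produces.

LEFT JOIN keeps every row from `agents`; unmatched rows get NULL for `listings`'s columns.
Matching on a.agent_id = l.agent_id AND a.zone = l.zone. A NULL in a compared column never satisfies the condition.
- a (agent_id=NULL, zone=QE) has no partner → padded with NULL.
- a (agent_id=8, zone=RF) has no partner → padded with NULL.
- a (agent_id=3, zone=RF) has no partner → padded with NULL.
- a (agent_id=3, zone=QE) pairs with 1 row(s) of l.
- a (agent_id=3, zone=QE) pairs with 1 row(s) of l.
- a (agent_id=3, zone=QE) pairs with 1 row(s) of l.
Total: 3 matched + 3 padded = 6 rows.

6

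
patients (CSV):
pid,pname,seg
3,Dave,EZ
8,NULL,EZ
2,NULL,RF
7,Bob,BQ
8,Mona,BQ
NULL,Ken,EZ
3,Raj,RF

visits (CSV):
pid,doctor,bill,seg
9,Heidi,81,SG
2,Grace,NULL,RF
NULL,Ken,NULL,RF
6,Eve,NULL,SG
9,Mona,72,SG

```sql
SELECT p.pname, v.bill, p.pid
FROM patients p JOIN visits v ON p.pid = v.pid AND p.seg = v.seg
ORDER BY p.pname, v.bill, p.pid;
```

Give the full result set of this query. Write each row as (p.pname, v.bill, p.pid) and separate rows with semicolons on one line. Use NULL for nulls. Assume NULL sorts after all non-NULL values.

INNER JOIN keeps only pairs where the ON condition holds.
Matching on p.pid = v.pid AND p.seg = v.seg. A NULL in a compared column never satisfies the condition.
- pid=3, seg=EZ: no matching v row, dropped.
- pid=8, seg=EZ: no matching v row, dropped.
- pid=2, seg=RF: 1 matching v row(s), so 1 row(s) emitted.
- pid=7, seg=BQ: no matching v row, dropped.
- pid=8, seg=BQ: no matching v row, dropped.
- pid=NULL, seg=EZ: no matching v row, dropped.
- pid=3, seg=RF: no matching v row, dropped.
After projecting and ordering:
p.pname | v.bill | p.pid
NULL | NULL | 2

(NULL, NULL, 2)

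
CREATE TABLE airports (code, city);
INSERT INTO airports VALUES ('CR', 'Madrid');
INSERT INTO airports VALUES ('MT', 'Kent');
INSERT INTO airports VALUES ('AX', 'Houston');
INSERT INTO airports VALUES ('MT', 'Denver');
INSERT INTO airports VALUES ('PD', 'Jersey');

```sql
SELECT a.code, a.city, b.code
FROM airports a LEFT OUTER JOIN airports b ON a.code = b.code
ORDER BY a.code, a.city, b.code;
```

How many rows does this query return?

7

LEFT JOIN keeps every row from `airports a`; unmatched rows get NULL for `airports b`'s columns.
Matching on a.code = b.code.
- code=CR: 1 matching b row(s), so 1 row(s) emitted.
- code=MT: 2 matching b row(s), so 2 row(s) emitted.
- code=AX: 1 matching b row(s), so 1 row(s) emitted.
- code=MT: 2 matching b row(s), so 2 row(s) emitted.
- code=PD: 1 matching b row(s), so 1 row(s) emitted.
Total: 7 rows.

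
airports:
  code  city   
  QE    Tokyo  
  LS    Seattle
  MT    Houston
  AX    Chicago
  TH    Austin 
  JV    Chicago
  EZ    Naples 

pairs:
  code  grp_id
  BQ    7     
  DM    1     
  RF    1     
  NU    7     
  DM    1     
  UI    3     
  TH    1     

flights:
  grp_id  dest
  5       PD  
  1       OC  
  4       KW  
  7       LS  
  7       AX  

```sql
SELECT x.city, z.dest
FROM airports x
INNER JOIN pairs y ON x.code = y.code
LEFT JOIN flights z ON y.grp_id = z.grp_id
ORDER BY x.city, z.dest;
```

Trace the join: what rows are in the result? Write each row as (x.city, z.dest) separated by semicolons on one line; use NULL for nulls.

(Austin, OC)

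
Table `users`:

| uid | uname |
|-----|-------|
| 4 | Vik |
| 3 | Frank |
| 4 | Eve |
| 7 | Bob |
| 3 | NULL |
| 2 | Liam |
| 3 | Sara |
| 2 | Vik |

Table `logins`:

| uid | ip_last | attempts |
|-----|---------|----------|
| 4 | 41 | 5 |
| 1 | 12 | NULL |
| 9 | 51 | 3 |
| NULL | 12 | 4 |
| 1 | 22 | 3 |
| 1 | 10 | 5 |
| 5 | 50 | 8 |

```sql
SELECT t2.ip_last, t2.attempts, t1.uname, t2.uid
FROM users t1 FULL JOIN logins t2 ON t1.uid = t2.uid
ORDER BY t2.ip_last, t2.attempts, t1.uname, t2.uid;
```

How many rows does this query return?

14

FULL OUTER JOIN keeps every row from both sides; unmatched rows get NULL for the other side's columns.
Matching on t1.uid = t2.uid. A NULL in a compared column never satisfies the condition.
Matched pairs: 2; unmatched t1 rows kept: 6; unmatched t2 rows kept: 6.
Total: 2 matched + 12 padded = 14 rows.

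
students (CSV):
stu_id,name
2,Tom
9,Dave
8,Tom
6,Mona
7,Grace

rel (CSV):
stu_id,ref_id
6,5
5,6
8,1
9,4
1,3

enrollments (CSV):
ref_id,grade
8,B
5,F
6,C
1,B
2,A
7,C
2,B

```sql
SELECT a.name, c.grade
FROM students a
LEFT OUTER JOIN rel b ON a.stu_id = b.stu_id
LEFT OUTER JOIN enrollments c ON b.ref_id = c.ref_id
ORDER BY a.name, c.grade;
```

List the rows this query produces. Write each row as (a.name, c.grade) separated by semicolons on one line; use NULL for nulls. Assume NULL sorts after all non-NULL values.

(Dave, NULL); (Grace, NULL); (Mona, F); (Tom, B); (Tom, NULL)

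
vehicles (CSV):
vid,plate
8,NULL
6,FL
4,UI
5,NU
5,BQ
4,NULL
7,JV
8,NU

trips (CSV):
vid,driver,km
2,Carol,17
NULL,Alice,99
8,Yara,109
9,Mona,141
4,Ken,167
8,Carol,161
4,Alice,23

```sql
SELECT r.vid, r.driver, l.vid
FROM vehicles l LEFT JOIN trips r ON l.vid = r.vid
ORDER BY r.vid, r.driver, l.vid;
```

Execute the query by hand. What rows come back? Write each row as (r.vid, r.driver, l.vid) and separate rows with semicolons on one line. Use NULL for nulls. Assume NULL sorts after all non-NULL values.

LEFT JOIN keeps every row from `vehicles`; unmatched rows get NULL for `trips`'s columns.
Matching on l.vid = r.vid. A NULL in a compared column never satisfies the condition.
Matched pairs: 8; unmatched l rows kept: 4.

(4, Alice, 4); (4, Alice, 4); (4, Ken, 4); (4, Ken, 4); (8, Carol, 8); (8, Carol, 8); (8, Yara, 8); (8, Yara, 8); (NULL, NULL, 5); (NULL, NULL, 5); (NULL, NULL, 6); (NULL, NULL, 7)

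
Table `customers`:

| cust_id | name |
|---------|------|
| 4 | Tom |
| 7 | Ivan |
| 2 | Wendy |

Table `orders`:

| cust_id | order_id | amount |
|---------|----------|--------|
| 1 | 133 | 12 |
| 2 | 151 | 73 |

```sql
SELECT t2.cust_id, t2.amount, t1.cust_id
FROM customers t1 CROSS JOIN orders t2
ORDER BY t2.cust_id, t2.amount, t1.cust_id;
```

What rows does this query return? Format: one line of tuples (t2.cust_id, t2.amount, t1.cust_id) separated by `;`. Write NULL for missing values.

CROSS JOIN pairs every row of `customers` with every row of `orders`: 3 × 2 = 6 rows.
After projecting and ordering:
t2.cust_id | t2.amount | t1.cust_id
1 | 12 | 2
1 | 12 | 4
1 | 12 | 7
2 | 73 | 2
2 | 73 | 4
2 | 73 | 7

(1, 12, 2); (1, 12, 4); (1, 12, 7); (2, 73, 2); (2, 73, 4); (2, 73, 7)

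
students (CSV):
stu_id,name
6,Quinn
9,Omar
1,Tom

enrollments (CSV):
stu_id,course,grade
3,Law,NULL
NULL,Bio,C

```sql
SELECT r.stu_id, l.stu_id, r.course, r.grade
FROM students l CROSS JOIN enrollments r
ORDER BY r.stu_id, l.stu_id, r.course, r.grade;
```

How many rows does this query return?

6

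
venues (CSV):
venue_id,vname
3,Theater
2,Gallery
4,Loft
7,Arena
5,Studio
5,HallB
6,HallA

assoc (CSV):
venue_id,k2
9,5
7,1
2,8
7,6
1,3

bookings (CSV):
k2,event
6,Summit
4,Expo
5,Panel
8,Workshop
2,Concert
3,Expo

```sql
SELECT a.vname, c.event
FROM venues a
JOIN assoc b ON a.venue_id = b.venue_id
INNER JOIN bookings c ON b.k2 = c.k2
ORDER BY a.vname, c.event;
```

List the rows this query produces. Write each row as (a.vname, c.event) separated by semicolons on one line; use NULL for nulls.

Evaluate left to right. First `venues a INNER JOIN assoc b` on venue_id: 3 row(s).
Then INNER JOIN `bookings c` on k2: keep only rows whose b.k2 appears in c.

(Arena, Summit); (Gallery, Workshop)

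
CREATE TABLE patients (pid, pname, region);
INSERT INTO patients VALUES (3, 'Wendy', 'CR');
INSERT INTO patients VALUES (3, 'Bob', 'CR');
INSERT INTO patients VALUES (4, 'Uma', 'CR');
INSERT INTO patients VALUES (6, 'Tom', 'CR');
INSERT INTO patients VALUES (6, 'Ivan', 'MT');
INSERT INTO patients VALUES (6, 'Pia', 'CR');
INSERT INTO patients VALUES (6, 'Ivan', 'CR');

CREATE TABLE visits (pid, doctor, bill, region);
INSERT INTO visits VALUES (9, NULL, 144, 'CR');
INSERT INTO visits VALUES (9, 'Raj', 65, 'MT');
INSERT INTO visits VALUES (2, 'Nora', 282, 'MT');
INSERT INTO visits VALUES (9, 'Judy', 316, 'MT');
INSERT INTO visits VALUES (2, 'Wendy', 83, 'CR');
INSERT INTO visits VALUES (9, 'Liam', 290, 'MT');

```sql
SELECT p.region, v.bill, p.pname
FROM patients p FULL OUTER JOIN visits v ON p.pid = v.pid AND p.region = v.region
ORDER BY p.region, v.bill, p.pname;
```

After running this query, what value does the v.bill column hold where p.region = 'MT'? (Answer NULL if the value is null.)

FULL OUTER JOIN keeps every row from both sides; unmatched rows get NULL for the other side's columns.
Matching on p.pid = v.pid AND p.region = v.region.
- p[0] pid=3, region=CR → no match; kept with NULLs on the v side.
- p[1] pid=3, region=CR → no match; kept with NULLs on the v side.
- p[2] pid=4, region=CR → no match; kept with NULLs on the v side.
- p[3] pid=6, region=CR → no match; kept with NULLs on the v side.
- p[4] pid=6, region=MT → no match; kept with NULLs on the v side.
- p[5] pid=6, region=CR → no match; kept with NULLs on the v side.
- p[6] pid=6, region=CR → no match; kept with NULLs on the v side.
- plus 6 unmatched v row(s), each kept with NULL p columns.

NULL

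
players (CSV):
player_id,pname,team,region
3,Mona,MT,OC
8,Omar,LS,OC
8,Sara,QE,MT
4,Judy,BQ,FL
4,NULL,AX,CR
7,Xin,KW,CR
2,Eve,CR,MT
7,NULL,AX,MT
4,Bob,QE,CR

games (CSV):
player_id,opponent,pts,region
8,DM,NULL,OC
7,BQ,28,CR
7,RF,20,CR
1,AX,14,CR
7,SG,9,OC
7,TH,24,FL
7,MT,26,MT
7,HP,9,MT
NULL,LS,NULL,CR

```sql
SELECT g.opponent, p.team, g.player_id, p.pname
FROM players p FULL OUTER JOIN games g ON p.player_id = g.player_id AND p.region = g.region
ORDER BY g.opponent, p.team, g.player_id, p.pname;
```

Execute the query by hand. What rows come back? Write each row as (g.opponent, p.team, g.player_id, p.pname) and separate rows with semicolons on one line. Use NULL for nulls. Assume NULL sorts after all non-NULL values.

FULL OUTER JOIN keeps every row from both sides; unmatched rows get NULL for the other side's columns.
Matching on p.player_id = g.player_id AND p.region = g.region. A NULL in a compared column never satisfies the condition.
- p[0] player_id=3, region=OC → no match; kept with NULLs on the g side.
- p[1] player_id=8, region=OC → 1 match(es) in g → 1 row(s).
- p[2] player_id=8, region=MT → no match; kept with NULLs on the g side.
- p[3] player_id=4, region=FL → no match; kept with NULLs on the g side.
- p[4] player_id=4, region=CR → no match; kept with NULLs on the g side.
- p[5] player_id=7, region=CR → 2 match(es) in g → 2 row(s).
- p[6] player_id=2, region=MT → no match; kept with NULLs on the g side.
- p[7] player_id=7, region=MT → 2 match(es) in g → 2 row(s).
- p[8] player_id=4, region=CR → no match; kept with NULLs on the g side.
- plus 4 unmatched g row(s), each kept with NULL p columns.

(AX, NULL, 1, NULL); (BQ, KW, 7, Xin); (DM, LS, 8, Omar); (HP, AX, 7, NULL); (LS, NULL, NULL, NULL); (MT, AX, 7, NULL); (RF, KW, 7, Xin); (SG, NULL, 7, NULL); (TH, NULL, 7, NULL); (NULL, AX, NULL, NULL); (NULL, BQ, NULL, Judy); (NULL, CR, NULL, Eve); (NULL, MT, NULL, Mona); (NULL, QE, NULL, Bob); (NULL, QE, NULL, Sara)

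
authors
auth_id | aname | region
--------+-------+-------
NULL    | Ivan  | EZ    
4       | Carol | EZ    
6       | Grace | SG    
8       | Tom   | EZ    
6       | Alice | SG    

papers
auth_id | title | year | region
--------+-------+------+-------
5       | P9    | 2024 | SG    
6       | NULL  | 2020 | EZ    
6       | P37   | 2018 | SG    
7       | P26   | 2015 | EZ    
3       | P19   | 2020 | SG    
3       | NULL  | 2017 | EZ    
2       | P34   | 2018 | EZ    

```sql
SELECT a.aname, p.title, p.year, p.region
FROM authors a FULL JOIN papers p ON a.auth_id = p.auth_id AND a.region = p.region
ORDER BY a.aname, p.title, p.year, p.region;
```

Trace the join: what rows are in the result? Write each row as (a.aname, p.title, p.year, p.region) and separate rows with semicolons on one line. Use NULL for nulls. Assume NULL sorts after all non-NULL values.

FULL OUTER JOIN keeps every row from both sides; unmatched rows get NULL for the other side's columns.
Matching on a.auth_id = p.auth_id AND a.region = p.region. A NULL in a compared column never satisfies the condition.
- a (auth_id=NULL, region=EZ) has no partner → padded with NULL.
- a (auth_id=4, region=EZ) has no partner → padded with NULL.
- a (auth_id=6, region=SG) pairs with 1 row(s) of p.
- a (auth_id=8, region=EZ) has no partner → padded with NULL.
- a (auth_id=6, region=SG) pairs with 1 row(s) of p.
- 6 p row(s) had no a match → kept, a columns NULL.

(Alice, P37, 2018, SG); (Carol, NULL, NULL, NULL); (Grace, P37, 2018, SG); (Ivan, NULL, NULL, NULL); (Tom, NULL, NULL, NULL); (NULL, P19, 2020, SG); (NULL, P26, 2015, EZ); (NULL, P34, 2018, EZ); (NULL, P9, 2024, SG); (NULL, NULL, 2017, EZ); (NULL, NULL, 2020, EZ)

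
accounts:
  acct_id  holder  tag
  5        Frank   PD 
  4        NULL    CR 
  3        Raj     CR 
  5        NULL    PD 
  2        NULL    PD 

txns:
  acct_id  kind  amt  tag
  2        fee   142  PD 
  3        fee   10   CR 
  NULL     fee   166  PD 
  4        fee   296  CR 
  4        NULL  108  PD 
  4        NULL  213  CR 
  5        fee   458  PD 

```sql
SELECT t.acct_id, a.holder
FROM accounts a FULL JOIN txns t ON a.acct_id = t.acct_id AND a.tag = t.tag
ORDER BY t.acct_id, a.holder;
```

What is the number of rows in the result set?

FULL OUTER JOIN keeps every row from both sides; unmatched rows get NULL for the other side's columns.
Matching on a.acct_id = t.acct_id AND a.tag = t.tag. A NULL in a compared column never satisfies the condition.
- a (acct_id=5, tag=PD) pairs with 1 row(s) of t.
- a (acct_id=4, tag=CR) pairs with 2 row(s) of t.
- a (acct_id=3, tag=CR) pairs with 1 row(s) of t.
- a (acct_id=5, tag=PD) pairs with 1 row(s) of t.
- a (acct_id=2, tag=PD) pairs with 1 row(s) of t.
- plus 2 unmatched t row(s), each kept with NULL a columns.
Total: 6 matched + 2 padded = 8 rows.

8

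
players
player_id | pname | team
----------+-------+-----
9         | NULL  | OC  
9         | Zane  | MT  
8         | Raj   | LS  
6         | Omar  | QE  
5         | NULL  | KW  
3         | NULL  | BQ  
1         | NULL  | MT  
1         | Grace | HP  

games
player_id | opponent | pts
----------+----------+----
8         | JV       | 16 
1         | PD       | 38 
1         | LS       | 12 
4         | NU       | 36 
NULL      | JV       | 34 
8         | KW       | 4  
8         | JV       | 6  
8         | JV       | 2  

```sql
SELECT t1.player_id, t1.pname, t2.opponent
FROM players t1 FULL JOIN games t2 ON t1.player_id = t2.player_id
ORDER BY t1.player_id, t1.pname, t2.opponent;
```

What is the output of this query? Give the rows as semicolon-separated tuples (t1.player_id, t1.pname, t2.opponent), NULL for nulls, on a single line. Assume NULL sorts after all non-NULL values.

FULL OUTER JOIN keeps every row from both sides; unmatched rows get NULL for the other side's columns.
Matching on t1.player_id = t2.player_id. A NULL in a compared column never satisfies the condition.
- player_id=9: no t2 row matches, row kept with t2 columns NULL.
- player_id=9: no t2 row matches, row kept with t2 columns NULL.
- player_id=8: 4 matching t2 row(s), so 4 row(s) emitted.
- player_id=6: no t2 row matches, row kept with t2 columns NULL.
- player_id=5: no t2 row matches, row kept with t2 columns NULL.
- player_id=3: no t2 row matches, row kept with t2 columns NULL.
- player_id=1: 2 matching t2 row(s), so 2 row(s) emitted.
- player_id=1: 2 matching t2 row(s), so 2 row(s) emitted.
- 2 t2 row(s) had no t1 match → kept, t1 columns NULL.

(1, Grace, LS); (1, Grace, PD); (1, NULL, LS); (1, NULL, PD); (3, NULL, NULL); (5, NULL, NULL); (6, Omar, NULL); (8, Raj, JV); (8, Raj, JV); (8, Raj, JV); (8, Raj, KW); (9, Zane, NULL); (9, NULL, NULL); (NULL, NULL, JV); (NULL, NULL, NU)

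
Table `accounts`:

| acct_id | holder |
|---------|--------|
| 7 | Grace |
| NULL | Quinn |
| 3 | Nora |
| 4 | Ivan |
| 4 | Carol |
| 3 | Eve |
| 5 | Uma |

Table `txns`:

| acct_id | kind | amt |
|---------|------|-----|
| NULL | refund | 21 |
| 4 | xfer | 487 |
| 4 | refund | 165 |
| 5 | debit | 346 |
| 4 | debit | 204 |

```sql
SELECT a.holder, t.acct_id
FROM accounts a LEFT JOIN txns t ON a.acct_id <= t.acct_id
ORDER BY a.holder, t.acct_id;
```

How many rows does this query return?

19

LEFT JOIN keeps every row from `accounts`; unmatched rows get NULL for `txns`'s columns.
Matching on a.acct_id <= t.acct_id. A NULL in a compared column never satisfies the condition.
Matched pairs: 17; unmatched a rows kept: 2.
Total: 17 matched + 2 padded = 19 rows.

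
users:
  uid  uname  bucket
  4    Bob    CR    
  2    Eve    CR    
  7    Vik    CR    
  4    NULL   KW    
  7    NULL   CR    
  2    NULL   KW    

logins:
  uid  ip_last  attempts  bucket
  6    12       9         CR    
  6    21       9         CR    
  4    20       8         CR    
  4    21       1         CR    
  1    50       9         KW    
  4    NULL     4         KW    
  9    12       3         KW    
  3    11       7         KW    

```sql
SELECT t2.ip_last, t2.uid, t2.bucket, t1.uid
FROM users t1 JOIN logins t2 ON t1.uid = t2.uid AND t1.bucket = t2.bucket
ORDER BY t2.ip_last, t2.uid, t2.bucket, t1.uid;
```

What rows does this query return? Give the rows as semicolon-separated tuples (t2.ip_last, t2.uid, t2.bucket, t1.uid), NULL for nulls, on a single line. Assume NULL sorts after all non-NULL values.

(20, 4, CR, 4); (21, 4, CR, 4); (NULL, 4, KW, 4)

INNER JOIN keeps only pairs where the ON condition holds.
Matching on t1.uid = t2.uid AND t1.bucket = t2.bucket.
Matched pairs: 3.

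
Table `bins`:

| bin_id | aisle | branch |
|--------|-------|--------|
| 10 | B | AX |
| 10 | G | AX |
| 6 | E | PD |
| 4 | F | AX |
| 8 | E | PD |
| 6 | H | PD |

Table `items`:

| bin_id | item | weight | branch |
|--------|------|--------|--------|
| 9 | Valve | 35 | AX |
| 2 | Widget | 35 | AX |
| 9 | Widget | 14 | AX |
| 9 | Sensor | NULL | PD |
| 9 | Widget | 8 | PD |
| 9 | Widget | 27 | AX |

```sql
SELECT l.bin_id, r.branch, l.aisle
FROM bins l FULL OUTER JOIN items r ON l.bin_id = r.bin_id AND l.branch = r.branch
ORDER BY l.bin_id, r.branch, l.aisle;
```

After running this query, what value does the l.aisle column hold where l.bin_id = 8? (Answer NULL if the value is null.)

E

FULL OUTER JOIN keeps every row from both sides; unmatched rows get NULL for the other side's columns.
Matching on l.bin_id = r.bin_id AND l.branch = r.branch.
Matched pairs: 0; unmatched l rows kept: 6; unmatched r rows kept: 6.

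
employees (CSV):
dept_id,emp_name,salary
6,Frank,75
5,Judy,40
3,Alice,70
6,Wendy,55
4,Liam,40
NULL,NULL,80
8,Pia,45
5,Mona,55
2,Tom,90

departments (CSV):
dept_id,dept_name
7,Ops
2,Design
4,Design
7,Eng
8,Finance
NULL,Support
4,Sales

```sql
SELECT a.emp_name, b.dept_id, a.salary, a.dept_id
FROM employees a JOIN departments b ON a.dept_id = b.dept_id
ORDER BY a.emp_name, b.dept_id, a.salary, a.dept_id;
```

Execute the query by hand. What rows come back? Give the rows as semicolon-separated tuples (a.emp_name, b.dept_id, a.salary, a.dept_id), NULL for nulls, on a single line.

INNER JOIN keeps only pairs where the ON condition holds.
Matching on a.dept_id = b.dept_id. A NULL in a compared column never satisfies the condition.
- a[0] dept_id=6 → no match; dropped.
- a[1] dept_id=5 → no match; dropped.
- a[2] dept_id=3 → no match; dropped.
- a[3] dept_id=6 → no match; dropped.
- a[4] dept_id=4 → 2 match(es) in b → 2 row(s).
- a[5] dept_id=NULL → no match; dropped.
- a[6] dept_id=8 → 1 match(es) in b → 1 row(s).
- a[7] dept_id=5 → no match; dropped.
- a[8] dept_id=2 → 1 match(es) in b → 1 row(s).
After projecting and ordering:
a.emp_name | b.dept_id | a.salary | a.dept_id
Liam | 4 | 40 | 4
Liam | 4 | 40 | 4
Pia | 8 | 45 | 8
Tom | 2 | 90 | 2

(Liam, 4, 40, 4); (Liam, 4, 40, 4); (Pia, 8, 45, 8); (Tom, 2, 90, 2)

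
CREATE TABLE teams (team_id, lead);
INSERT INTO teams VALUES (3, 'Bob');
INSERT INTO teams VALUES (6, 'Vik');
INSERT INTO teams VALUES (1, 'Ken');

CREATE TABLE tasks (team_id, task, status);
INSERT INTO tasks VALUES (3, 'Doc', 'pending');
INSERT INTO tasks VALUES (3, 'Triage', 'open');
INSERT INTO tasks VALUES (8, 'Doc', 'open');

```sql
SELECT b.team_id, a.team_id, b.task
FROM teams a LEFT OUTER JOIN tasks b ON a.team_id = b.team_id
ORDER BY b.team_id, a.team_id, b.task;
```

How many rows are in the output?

4

LEFT JOIN keeps every row from `teams`; unmatched rows get NULL for `tasks`'s columns.
Matching on a.team_id = b.team_id.
- a row (team_id=3): matches 2 b row(s) → 2 output row(s).
- a row (team_id=6): no match → kept, b columns NULL.
- a row (team_id=1): no match → kept, b columns NULL.
Total: 2 matched + 2 padded = 4 rows.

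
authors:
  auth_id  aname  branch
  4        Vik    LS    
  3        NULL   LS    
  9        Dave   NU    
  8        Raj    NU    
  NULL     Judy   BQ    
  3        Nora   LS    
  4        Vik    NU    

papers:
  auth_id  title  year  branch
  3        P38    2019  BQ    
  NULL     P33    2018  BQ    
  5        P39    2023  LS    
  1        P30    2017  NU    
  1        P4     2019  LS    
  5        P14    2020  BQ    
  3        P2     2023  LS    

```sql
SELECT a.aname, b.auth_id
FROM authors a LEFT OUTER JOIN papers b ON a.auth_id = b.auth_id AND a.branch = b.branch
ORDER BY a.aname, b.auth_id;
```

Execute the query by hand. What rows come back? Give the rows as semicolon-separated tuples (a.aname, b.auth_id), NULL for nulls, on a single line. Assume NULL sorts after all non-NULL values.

LEFT JOIN keeps every row from `authors`; unmatched rows get NULL for `papers`'s columns.
Matching on a.auth_id = b.auth_id AND a.branch = b.branch. A NULL in a compared column never satisfies the condition.
Matched pairs: 2; unmatched a rows kept: 5.

(Dave, NULL); (Judy, NULL); (Nora, 3); (Raj, NULL); (Vik, NULL); (Vik, NULL); (NULL, 3)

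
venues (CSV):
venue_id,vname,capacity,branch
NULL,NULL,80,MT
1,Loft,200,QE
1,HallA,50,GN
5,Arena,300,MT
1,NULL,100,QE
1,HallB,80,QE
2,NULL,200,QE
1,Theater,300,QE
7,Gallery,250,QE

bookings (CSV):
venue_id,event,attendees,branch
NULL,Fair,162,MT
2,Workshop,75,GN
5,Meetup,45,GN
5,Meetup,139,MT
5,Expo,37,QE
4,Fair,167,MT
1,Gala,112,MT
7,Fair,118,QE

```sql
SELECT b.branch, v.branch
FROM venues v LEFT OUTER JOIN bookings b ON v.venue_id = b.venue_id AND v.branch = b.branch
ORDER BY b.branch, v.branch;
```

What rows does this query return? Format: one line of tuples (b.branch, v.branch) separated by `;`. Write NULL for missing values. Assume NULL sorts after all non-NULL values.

(MT, MT); (QE, QE); (NULL, GN); (NULL, MT); (NULL, QE); (NULL, QE); (NULL, QE); (NULL, QE); (NULL, QE)

LEFT JOIN keeps every row from `venues`; unmatched rows get NULL for `bookings`'s columns.
Matching on v.venue_id = b.venue_id AND v.branch = b.branch. A NULL in a compared column never satisfies the condition.
Matched pairs: 2; unmatched v rows kept: 7.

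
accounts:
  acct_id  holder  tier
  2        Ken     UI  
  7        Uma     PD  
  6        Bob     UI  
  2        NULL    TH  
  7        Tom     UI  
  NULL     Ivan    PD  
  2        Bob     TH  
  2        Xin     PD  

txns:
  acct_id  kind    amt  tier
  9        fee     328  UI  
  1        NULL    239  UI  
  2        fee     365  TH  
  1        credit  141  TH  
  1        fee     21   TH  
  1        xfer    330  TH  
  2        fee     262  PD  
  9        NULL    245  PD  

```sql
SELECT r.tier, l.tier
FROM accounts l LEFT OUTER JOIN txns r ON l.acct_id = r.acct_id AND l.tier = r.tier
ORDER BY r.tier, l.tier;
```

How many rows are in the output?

LEFT JOIN keeps every row from `accounts`; unmatched rows get NULL for `txns`'s columns.
Matching on l.acct_id = r.acct_id AND l.tier = r.tier. A NULL in a compared column never satisfies the condition.
- l (acct_id=2, tier=UI) has no partner → padded with NULL.
- l (acct_id=7, tier=PD) has no partner → padded with NULL.
- l (acct_id=6, tier=UI) has no partner → padded with NULL.
- l (acct_id=2, tier=TH) pairs with 1 row(s) of r.
- l (acct_id=7, tier=UI) has no partner → padded with NULL.
- l (acct_id=NULL, tier=PD) has no partner → padded with NULL.
- l (acct_id=2, tier=TH) pairs with 1 row(s) of r.
- l (acct_id=2, tier=PD) pairs with 1 row(s) of r.
Total: 3 matched + 5 padded = 8 rows.

8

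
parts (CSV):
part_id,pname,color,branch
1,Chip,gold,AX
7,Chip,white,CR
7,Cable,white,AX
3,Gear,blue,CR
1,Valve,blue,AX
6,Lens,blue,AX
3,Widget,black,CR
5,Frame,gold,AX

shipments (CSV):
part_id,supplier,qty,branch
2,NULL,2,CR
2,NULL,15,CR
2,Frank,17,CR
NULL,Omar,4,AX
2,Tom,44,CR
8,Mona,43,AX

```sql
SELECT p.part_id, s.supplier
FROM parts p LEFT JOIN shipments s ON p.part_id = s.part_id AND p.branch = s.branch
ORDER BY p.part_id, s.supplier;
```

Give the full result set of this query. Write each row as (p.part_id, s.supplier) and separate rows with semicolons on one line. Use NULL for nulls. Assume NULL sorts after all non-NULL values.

LEFT JOIN keeps every row from `parts`; unmatched rows get NULL for `shipments`'s columns.
Matching on p.part_id = s.part_id AND p.branch = s.branch. A NULL in a compared column never satisfies the condition.
- p row (part_id=1, branch=AX): no match → kept, s columns NULL.
- p row (part_id=7, branch=CR): no match → kept, s columns NULL.
- p row (part_id=7, branch=AX): no match → kept, s columns NULL.
- p row (part_id=3, branch=CR): no match → kept, s columns NULL.
- p row (part_id=1, branch=AX): no match → kept, s columns NULL.
- p row (part_id=6, branch=AX): no match → kept, s columns NULL.
- p row (part_id=3, branch=CR): no match → kept, s columns NULL.
- p row (part_id=5, branch=AX): no match → kept, s columns NULL.
After projecting and ordering:
p.part_id | s.supplier
1 | NULL
1 | NULL
3 | NULL
3 | NULL
5 | NULL
6 | NULL
7 | NULL
7 | NULL

(1, NULL); (1, NULL); (3, NULL); (3, NULL); (5, NULL); (6, NULL); (7, NULL); (7, NULL)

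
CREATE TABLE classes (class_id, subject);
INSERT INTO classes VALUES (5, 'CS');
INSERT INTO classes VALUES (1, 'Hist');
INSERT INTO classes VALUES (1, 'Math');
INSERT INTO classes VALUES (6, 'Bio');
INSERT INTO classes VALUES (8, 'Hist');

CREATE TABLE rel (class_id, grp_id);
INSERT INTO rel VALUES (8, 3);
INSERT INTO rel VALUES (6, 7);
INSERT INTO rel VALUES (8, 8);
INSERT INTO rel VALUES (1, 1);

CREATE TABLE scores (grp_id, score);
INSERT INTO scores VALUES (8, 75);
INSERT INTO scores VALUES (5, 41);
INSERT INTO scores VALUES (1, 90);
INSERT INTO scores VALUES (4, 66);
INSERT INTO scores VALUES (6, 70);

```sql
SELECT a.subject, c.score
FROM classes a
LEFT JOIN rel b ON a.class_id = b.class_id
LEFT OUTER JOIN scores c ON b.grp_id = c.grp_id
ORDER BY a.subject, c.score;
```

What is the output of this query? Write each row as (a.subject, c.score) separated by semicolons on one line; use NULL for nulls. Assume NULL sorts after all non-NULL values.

(Bio, NULL); (CS, NULL); (Hist, 75); (Hist, 90); (Hist, NULL); (Math, 90)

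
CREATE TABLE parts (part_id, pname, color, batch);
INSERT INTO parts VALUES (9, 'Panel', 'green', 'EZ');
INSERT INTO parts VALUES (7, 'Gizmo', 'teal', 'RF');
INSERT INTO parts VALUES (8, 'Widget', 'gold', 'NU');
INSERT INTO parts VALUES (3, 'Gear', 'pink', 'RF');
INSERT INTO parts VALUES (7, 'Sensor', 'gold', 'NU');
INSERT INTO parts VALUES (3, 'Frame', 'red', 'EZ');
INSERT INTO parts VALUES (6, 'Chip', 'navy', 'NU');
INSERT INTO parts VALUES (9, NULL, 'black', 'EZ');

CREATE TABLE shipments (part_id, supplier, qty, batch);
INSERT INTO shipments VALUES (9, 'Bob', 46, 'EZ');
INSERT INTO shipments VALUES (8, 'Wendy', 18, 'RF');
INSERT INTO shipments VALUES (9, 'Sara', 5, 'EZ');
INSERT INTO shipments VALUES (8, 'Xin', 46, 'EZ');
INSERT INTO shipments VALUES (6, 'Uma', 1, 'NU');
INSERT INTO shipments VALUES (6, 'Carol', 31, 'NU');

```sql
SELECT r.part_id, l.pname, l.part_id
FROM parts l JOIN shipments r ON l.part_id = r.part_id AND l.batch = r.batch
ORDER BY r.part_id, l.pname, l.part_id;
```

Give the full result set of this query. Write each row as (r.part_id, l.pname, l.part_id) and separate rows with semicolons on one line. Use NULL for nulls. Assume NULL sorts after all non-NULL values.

(6, Chip, 6); (6, Chip, 6); (9, Panel, 9); (9, Panel, 9); (9, NULL, 9); (9, NULL, 9)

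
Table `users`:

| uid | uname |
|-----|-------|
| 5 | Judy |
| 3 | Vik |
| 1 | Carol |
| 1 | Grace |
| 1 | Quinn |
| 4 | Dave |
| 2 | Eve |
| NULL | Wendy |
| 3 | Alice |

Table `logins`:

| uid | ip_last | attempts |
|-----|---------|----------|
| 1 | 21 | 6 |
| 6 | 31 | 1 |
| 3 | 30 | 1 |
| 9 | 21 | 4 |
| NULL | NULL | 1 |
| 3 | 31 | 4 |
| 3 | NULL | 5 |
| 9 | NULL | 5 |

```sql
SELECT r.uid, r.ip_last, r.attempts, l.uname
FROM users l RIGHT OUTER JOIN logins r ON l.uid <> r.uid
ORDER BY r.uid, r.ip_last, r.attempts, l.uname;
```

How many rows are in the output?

RIGHT JOIN keeps every row from `logins`; unmatched rows get NULL for `users`'s columns.
Matching on l.uid <> r.uid. A NULL in a compared column never satisfies the condition.
- l row (uid=5): matches 7 r row(s) → 7 output row(s).
- l row (uid=3): matches 4 r row(s) → 4 output row(s).
- l row (uid=1): matches 6 r row(s) → 6 output row(s).
- l row (uid=1): matches 6 r row(s) → 6 output row(s).
- l row (uid=1): matches 6 r row(s) → 6 output row(s).
- l row (uid=4): matches 7 r row(s) → 7 output row(s).
- l row (uid=2): matches 7 r row(s) → 7 output row(s).
- l row (uid=NULL): no match.
- l row (uid=3): matches 4 r row(s) → 4 output row(s).
- 1 r row(s) had no l match → kept, l columns NULL.
Total: 47 matched + 1 padded = 48 rows.

48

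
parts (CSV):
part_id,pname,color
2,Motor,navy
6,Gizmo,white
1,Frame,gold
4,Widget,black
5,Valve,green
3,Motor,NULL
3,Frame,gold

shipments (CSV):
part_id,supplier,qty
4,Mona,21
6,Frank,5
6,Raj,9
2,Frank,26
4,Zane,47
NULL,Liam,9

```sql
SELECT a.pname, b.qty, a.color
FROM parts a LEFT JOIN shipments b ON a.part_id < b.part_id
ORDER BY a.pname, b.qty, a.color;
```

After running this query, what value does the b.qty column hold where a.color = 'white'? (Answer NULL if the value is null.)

NULL

LEFT JOIN keeps every row from `parts`; unmatched rows get NULL for `shipments`'s columns.
Matching on a.part_id < b.part_id. A NULL in a compared column never satisfies the condition.
- a (part_id=2) pairs with 4 row(s) of b.
- a (part_id=6) has no partner → padded with NULL.
- a (part_id=1) pairs with 5 row(s) of b.
- a (part_id=4) pairs with 2 row(s) of b.
- a (part_id=5) pairs with 2 row(s) of b.
- a (part_id=3) pairs with 4 row(s) of b.
- a (part_id=3) pairs with 4 row(s) of b.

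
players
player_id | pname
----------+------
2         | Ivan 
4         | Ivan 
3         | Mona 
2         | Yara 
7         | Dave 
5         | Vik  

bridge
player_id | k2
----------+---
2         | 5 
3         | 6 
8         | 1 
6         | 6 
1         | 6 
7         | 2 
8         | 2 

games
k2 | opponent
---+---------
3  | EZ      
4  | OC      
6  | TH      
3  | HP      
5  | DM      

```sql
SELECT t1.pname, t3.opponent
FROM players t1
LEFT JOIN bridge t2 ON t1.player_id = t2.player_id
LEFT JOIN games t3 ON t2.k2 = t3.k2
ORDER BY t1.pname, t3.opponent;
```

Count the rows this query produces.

6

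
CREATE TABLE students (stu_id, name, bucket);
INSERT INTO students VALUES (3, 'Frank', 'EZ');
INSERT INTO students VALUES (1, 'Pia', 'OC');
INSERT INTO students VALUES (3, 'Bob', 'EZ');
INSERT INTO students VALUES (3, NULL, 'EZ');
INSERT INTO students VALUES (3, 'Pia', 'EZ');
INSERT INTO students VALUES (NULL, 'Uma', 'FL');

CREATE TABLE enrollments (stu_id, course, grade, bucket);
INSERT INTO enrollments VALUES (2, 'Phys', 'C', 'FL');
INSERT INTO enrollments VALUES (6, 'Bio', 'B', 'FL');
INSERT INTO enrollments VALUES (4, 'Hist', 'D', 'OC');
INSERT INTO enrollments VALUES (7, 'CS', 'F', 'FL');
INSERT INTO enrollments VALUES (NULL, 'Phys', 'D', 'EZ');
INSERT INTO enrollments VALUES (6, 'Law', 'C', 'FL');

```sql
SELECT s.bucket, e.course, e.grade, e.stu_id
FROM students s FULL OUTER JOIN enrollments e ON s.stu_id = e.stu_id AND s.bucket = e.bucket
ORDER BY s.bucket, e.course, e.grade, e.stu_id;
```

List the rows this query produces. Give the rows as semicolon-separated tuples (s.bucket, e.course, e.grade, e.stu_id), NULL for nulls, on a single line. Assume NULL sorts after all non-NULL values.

(EZ, NULL, NULL, NULL); (EZ, NULL, NULL, NULL); (EZ, NULL, NULL, NULL); (EZ, NULL, NULL, NULL); (FL, NULL, NULL, NULL); (OC, NULL, NULL, NULL); (NULL, Bio, B, 6); (NULL, CS, F, 7); (NULL, Hist, D, 4); (NULL, Law, C, 6); (NULL, Phys, C, 2); (NULL, Phys, D, NULL)

FULL OUTER JOIN keeps every row from both sides; unmatched rows get NULL for the other side's columns.
Matching on s.stu_id = e.stu_id AND s.bucket = e.bucket. A NULL in a compared column never satisfies the condition.
- s (stu_id=3, bucket=EZ) has no partner → padded with NULL.
- s (stu_id=1, bucket=OC) has no partner → padded with NULL.
- s (stu_id=3, bucket=EZ) has no partner → padded with NULL.
- s (stu_id=3, bucket=EZ) has no partner → padded with NULL.
- s (stu_id=3, bucket=EZ) has no partner → padded with NULL.
- s (stu_id=NULL, bucket=FL) has no partner → padded with NULL.
- 6 row(s) from e found no s partner → padded with NULL.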